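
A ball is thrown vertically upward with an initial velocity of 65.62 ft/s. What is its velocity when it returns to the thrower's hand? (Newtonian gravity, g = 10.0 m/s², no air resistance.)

By conservation of energy (no air resistance), the ball returns to the throw height with the same speed as launch, but directed downward.
|v_ground| = v₀ = 65.62 ft/s
v_ground = 65.62 ft/s (downward)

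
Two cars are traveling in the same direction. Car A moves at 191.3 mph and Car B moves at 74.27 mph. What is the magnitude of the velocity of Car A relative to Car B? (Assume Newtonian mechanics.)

v_rel = |v_A - v_B| = |191.3 - 74.27| = 117.03 mph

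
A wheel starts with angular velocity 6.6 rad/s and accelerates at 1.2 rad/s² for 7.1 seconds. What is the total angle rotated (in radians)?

θ = ω₀t + ½αt² = 6.6×7.1 + ½×1.2×7.1² = 77.11 rad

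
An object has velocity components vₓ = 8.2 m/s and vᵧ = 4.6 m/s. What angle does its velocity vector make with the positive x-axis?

θ = arctan(vᵧ/vₓ) = arctan(4.6/8.2) = 29.29°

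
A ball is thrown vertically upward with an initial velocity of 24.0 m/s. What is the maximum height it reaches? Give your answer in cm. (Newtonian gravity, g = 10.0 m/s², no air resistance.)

h_max = v₀² / (2g) = 24.0² / (2 × 10.0) = 576.0 / 20.0 = 28.8 m
h_max = 28.8 m / 0.01 = 2880 cm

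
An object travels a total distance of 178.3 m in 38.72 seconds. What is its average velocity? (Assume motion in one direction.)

v_avg = Δd / Δt = 178.3 / 38.72 = 4.6 m/s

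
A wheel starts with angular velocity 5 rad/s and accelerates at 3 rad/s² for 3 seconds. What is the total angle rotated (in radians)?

θ = ω₀t + ½αt² = 5×3 + ½×3×3² = 28.5 rad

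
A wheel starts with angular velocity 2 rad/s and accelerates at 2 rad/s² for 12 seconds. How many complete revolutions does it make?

θ = ω₀t + ½αt² = 2×12 + ½×2×12² = 168.0 rad
Total revolutions = θ/(2π) = 168.0/(2π) = 26.74
Complete revolutions = ⌊26.74⌋ = 26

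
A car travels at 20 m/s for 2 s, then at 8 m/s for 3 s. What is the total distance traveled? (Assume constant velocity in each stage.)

d₁ = v₁t₁ = 20 × 2 = 40 m
d₂ = v₂t₂ = 8 × 3 = 24 m
d_total = 40 + 24 = 64 m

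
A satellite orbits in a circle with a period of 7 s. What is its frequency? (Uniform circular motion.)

f = 1/T = 1/7 = 0.1429 Hz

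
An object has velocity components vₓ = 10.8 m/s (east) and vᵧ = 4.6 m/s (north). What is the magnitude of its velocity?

|v| = √(vₓ² + vᵧ²) = √(10.8² + 4.6²) = √(137.8) = 11.74 m/s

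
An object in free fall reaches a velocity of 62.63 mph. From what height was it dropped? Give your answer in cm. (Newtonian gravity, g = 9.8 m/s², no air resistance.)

v = 62.63 mph × 0.44704 = 27.9981 m/s
h = v² / (2g) = 27.9981² / (2 × 9.8) = 39.9946 m
h = 39.9946 m / 0.01 = 3999 cm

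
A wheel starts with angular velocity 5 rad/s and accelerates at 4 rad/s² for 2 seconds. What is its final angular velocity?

ω = ω₀ + αt = 5 + 4 × 2 = 13 rad/s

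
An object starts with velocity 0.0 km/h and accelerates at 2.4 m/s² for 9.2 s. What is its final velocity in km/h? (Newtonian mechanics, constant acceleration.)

v₀ = 0.0 km/h × 0.2777777777777778 = 0.0 m/s
v = v₀ + a × t = 0.0 + 2.4 × 9.2 = 22.08 m/s
v = 22.08 m/s / 0.2777777777777778 = 79.49 km/h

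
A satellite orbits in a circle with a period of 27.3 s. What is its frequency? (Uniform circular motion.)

f = 1/T = 1/27.3 = 0.0366 Hz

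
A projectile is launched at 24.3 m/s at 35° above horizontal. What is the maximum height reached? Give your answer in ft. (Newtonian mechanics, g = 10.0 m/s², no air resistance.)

H = v₀² × sin²(θ) / (2g) = 24.3² × sin(35°)² / (2 × 10.0) = 590.49 × 0.32899 / 20.0 = 9.71327 m
H = 9.71327 m / 0.3048 = 31.87 ft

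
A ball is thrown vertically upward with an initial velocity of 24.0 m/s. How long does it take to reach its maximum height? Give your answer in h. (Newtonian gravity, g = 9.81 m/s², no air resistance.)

t_up = v₀ / g = 24.0 / 9.81 = 2.44648 s
t_up = 2.44648 s / 3600.0 = 0.0006796 h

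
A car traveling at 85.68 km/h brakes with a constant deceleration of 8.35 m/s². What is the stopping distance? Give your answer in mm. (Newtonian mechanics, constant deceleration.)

v₀ = 85.68 km/h × 0.2777777777777778 = 23.8 m/s
d = v₀² / (2a) = 23.8² / (2 × 8.35) = 566.44 / 16.7 = 33.9186 m
d = 33.9186 m / 0.001 = 33920 mm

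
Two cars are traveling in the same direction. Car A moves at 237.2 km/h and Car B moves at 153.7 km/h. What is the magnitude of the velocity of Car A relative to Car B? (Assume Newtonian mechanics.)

v_rel = |v_A - v_B| = |237.2 - 153.7| = 83.5 km/h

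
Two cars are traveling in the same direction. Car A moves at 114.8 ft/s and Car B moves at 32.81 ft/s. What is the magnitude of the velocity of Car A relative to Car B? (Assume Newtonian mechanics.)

v_rel = |v_A - v_B| = |114.8 - 32.81| = 81.99 ft/s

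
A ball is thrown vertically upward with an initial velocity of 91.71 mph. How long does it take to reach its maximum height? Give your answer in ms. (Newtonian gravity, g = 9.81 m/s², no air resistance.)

v₀ = 91.71 mph × 0.44704 = 40.998 m/s
t_up = v₀ / g = 40.998 / 9.81 = 4.1792 s
t_up = 4.1792 s / 0.001 = 4179 ms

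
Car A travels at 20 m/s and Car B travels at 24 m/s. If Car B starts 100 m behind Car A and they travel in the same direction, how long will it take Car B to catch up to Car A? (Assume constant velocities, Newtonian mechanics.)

Relative speed: v_rel = 24 - 20 = 4 m/s
Time to catch: t = d₀/v_rel = 100/4 = 25.0 s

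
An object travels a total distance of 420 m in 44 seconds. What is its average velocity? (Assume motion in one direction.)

v_avg = Δd / Δt = 420 / 44 = 9.55 m/s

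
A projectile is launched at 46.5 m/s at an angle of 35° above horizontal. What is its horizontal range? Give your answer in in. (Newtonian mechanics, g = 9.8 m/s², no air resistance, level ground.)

R = v₀² × sin(2θ) / g = 46.5² × sin(2 × 35°) / 9.8 = 2162.25 × 0.939693 / 9.8 = 207.332 m
R = 207.332 m / 0.0254 = 8163 in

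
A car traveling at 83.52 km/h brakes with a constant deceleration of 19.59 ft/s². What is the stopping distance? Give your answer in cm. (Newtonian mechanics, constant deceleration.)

v₀ = 83.52 km/h × 0.2777777777777778 = 23.2 m/s
a = 19.59 ft/s² × 0.3048 = 5.97103 m/s²
d = v₀² / (2a) = 23.2² / (2 × 5.97103) = 538.24 / 11.9421 = 45.0708 m
d = 45.0708 m / 0.01 = 4507 cm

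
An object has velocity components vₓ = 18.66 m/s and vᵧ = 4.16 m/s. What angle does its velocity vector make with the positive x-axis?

θ = arctan(vᵧ/vₓ) = arctan(4.16/18.66) = 12.57°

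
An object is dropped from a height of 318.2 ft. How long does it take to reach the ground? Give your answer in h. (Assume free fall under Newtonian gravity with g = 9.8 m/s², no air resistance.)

h = 318.2 ft × 0.3048 = 96.9874 m
t = √(2h/g) = √(2 × 96.9874 / 9.8) = 4.44897 s
t = 4.44897 s / 3600.0 = 0.001236 h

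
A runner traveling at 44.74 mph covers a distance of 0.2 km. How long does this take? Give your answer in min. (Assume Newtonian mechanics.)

d = 0.2 km × 1000.0 = 200.0 m
v = 44.74 mph × 0.44704 = 20.0006 m/s
t = d / v = 200.0 / 20.0006 = 9.9997 s
t = 9.9997 s / 60.0 = 0.1667 min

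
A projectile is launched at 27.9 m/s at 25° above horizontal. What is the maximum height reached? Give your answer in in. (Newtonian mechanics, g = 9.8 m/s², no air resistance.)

H = v₀² × sin²(θ) / (2g) = 27.9² × sin(25°)² / (2 × 9.8) = 778.41 × 0.178606 / 19.6 = 7.0933 m
H = 7.0933 m / 0.0254 = 279.3 in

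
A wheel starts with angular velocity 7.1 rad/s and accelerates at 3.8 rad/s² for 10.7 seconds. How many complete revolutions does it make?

θ = ω₀t + ½αt² = 7.1×10.7 + ½×3.8×10.7² = 293.501 rad
Total revolutions = θ/(2π) = 293.501/(2π) = 46.71
Complete revolutions = ⌊46.71⌋ = 46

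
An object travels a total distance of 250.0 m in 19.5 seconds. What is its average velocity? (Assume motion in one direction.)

v_avg = Δd / Δt = 250.0 / 19.5 = 12.82 m/s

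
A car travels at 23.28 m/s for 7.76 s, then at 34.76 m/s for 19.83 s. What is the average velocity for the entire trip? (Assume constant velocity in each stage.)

d₁ = v₁t₁ = 23.28 × 7.76 = 180.6528 m
d₂ = v₂t₂ = 34.76 × 19.83 = 689.2908 m
d_total = 869.9436 m, t_total = 27.59 s
v_avg = d_total/t_total = 869.9436/27.59 = 31.53 m/s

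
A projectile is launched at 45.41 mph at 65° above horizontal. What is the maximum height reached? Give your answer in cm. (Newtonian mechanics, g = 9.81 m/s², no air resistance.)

v₀ = 45.41 mph × 0.44704 = 20.3001 m/s
H = v₀² × sin²(θ) / (2g) = 20.3001² × sin(65°)² / (2 × 9.81) = 412.094 × 0.821394 / 19.62 = 17.2524 m
H = 17.2524 m / 0.01 = 1725 cm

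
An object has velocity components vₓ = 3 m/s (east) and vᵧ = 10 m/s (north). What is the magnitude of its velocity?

|v| = √(vₓ² + vᵧ²) = √(3² + 10²) = √(109) = 10.44 m/s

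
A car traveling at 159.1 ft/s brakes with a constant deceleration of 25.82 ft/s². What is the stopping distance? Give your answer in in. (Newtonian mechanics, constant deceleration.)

v₀ = 159.1 ft/s × 0.3048 = 48.4937 m/s
a = 25.82 ft/s² × 0.3048 = 7.86994 m/s²
d = v₀² / (2a) = 48.4937² / (2 × 7.86994) = 2351.64 / 15.7399 = 149.406 m
d = 149.406 m / 0.0254 = 5882 in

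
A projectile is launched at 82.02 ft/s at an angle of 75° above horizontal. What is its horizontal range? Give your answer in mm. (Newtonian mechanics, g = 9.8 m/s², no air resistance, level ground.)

v₀ = 82.02 ft/s × 0.3048 = 24.9997 m/s
R = v₀² × sin(2θ) / g = 24.9997² × sin(2 × 75°) / 9.8 = 624.985 × 0.5 / 9.8 = 31.887 m
R = 31.887 m / 0.001 = 31890 mm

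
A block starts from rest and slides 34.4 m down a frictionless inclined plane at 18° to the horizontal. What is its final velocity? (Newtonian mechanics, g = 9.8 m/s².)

a = g sin(θ) = 9.8 × sin(18°) = 3.0284 m/s²
v = √(2ad) = √(2 × 3.0284 × 34.4) = 14.43 m/s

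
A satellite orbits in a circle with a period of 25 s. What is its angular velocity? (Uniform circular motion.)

ω = 2π/T = 2π/25 = 0.2513 rad/s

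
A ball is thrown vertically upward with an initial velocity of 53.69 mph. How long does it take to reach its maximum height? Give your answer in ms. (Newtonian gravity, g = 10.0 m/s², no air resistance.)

v₀ = 53.69 mph × 0.44704 = 24.0016 m/s
t_up = v₀ / g = 24.0016 / 10.0 = 2.40016 s
t_up = 2.40016 s / 0.001 = 2400 ms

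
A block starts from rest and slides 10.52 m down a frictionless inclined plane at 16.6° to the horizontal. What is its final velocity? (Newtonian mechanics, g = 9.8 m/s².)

a = g sin(θ) = 9.8 × sin(16.6°) = 2.7997 m/s²
v = √(2ad) = √(2 × 2.7997 × 10.52) = 7.68 m/s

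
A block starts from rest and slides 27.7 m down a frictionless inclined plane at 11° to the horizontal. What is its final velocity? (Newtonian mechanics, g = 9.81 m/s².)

a = g sin(θ) = 9.81 × sin(11°) = 1.8718 m/s²
v = √(2ad) = √(2 × 1.8718 × 27.7) = 10.18 m/s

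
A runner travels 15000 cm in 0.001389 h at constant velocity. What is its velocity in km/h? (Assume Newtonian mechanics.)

d = 15000 cm × 0.01 = 150.0 m
t = 0.001389 h × 3600.0 = 5.0004 s
v = d / t = 150.0 / 5.0004 = 29.9976 m/s
v = 29.9976 m/s / 0.2777777777777778 = 108.0 km/h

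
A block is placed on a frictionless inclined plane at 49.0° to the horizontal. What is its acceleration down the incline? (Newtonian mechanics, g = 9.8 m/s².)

a = g sin(θ) = 9.8 × sin(49.0°) = 9.8 × 0.7547 = 7.4 m/s²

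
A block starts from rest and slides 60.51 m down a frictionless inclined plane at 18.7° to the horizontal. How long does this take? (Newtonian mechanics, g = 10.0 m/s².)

a = g sin(θ) = 10.0 × sin(18.7°) = 3.2061 m/s²
t = √(2d/a) = √(2 × 60.51 / 3.2061) = 6.14 s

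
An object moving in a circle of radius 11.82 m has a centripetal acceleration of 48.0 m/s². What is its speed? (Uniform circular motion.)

v = √(a_c × r) = √(48.0 × 11.82) = 23.82 m/s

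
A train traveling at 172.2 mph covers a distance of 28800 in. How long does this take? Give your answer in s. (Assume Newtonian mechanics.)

d = 28800 in × 0.0254 = 731.52 m
v = 172.2 mph × 0.44704 = 76.9803 m/s
t = d / v = 731.52 / 76.9803 = 9.503 s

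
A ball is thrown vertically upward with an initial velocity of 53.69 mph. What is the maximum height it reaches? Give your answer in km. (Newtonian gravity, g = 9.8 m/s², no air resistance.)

v₀ = 53.69 mph × 0.44704 = 24.0016 m/s
h_max = v₀² / (2g) = 24.0016² / (2 × 9.8) = 576.077 / 19.6 = 29.3917 m
h_max = 29.3917 m / 1000.0 = 0.02939 km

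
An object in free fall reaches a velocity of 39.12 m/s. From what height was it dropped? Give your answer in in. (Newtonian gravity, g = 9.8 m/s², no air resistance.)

h = v² / (2g) = 39.12² / (2 × 9.8) = 78.0803 m
h = 78.0803 m / 0.0254 = 3074 in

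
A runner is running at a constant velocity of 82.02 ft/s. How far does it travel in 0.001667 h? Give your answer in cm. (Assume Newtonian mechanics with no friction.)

v = 82.02 ft/s × 0.3048 = 24.9997 m/s
t = 0.001667 h × 3600.0 = 6.0012 s
d = v × t = 24.9997 × 6.0012 = 150.028 m
d = 150.028 m / 0.01 = 15000 cm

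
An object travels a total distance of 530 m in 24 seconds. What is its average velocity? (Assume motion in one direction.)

v_avg = Δd / Δt = 530 / 24 = 22.08 m/s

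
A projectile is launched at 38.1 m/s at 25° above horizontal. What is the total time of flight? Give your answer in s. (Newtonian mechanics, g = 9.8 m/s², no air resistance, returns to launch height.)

T = 2 × v₀ × sin(θ) / g = 2 × 38.1 × sin(25°) / 9.8 = 2 × 38.1 × 0.422618 / 9.8 = 3.286 s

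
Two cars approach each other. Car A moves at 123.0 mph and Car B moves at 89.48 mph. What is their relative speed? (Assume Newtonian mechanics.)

v_rel = v_A + v_B = 123.0 + 89.48 = 212.48 mph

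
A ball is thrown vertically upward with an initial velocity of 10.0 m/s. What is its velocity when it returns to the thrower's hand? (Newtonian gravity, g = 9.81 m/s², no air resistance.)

By conservation of energy (no air resistance), the ball returns to the throw height with the same speed as launch, but directed downward.
|v_ground| = v₀ = 10.0 m/s
v_ground = 10.0 m/s (downward)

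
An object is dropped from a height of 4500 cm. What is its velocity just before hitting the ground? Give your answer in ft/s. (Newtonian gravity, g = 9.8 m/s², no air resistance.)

h = 4500 cm × 0.01 = 45.0 m
v = √(2gh) = √(2 × 9.8 × 45.0) = 29.6985 m/s
v = 29.6985 m/s / 0.3048 = 97.44 ft/s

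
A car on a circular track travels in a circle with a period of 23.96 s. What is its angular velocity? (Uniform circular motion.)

ω = 2π/T = 2π/23.96 = 0.2622 rad/s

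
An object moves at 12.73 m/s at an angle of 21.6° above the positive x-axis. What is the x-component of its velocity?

vₓ = v cos(θ) = 12.73 × cos(21.6°) = 11.84 m/s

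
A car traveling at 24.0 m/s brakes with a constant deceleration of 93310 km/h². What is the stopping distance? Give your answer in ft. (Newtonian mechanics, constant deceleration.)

a = 93310 km/h² × 7.716049382716049e-05 = 7.19985 m/s²
d = v₀² / (2a) = 24.0² / (2 × 7.19985) = 576.0 / 14.3997 = 40.0008 m
d = 40.0008 m / 0.3048 = 131.2 ft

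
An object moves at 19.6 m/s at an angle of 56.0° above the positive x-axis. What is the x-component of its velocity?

vₓ = v cos(θ) = 19.6 × cos(56.0°) = 10.96 m/s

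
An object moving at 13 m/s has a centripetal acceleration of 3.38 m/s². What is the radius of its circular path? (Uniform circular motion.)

r = v²/a_c = 13²/3.38 = 50.0 m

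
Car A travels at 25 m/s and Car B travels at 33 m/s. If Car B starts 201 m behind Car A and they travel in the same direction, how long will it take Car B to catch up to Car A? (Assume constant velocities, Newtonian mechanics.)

Relative speed: v_rel = 33 - 25 = 8 m/s
Time to catch: t = d₀/v_rel = 201/8 = 25.12 s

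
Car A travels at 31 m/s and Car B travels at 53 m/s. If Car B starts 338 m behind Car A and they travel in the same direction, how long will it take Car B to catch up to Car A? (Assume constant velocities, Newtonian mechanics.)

Relative speed: v_rel = 53 - 31 = 22 m/s
Time to catch: t = d₀/v_rel = 338/22 = 15.36 s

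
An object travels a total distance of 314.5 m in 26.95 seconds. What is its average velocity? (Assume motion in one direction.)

v_avg = Δd / Δt = 314.5 / 26.95 = 11.67 m/s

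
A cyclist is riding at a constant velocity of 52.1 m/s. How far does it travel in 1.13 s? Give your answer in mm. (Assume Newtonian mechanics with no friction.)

d = v × t = 52.1 × 1.13 = 58.873 m
d = 58.873 m / 0.001 = 58870 mm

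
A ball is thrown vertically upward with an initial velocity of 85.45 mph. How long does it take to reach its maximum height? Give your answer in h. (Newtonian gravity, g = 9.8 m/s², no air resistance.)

v₀ = 85.45 mph × 0.44704 = 38.1996 m/s
t_up = v₀ / g = 38.1996 / 9.8 = 3.89792 s
t_up = 3.89792 s / 3600.0 = 0.001083 h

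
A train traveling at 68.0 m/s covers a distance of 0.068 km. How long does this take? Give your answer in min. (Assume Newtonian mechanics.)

d = 0.068 km × 1000.0 = 68.0 m
t = d / v = 68.0 / 68.0 = 1.0 s
t = 1.0 s / 60.0 = 0.01667 min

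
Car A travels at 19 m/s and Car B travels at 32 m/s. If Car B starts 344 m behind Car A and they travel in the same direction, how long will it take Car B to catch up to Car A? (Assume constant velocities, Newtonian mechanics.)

Relative speed: v_rel = 32 - 19 = 13 m/s
Time to catch: t = d₀/v_rel = 344/13 = 26.46 s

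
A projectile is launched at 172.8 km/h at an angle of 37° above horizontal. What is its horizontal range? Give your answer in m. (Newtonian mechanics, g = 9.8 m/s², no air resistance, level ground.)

v₀ = 172.8 km/h × 0.2777777777777778 = 48.0 m/s
R = v₀² × sin(2θ) / g = 48.0² × sin(2 × 37°) / 9.8 = 2304.0 × 0.961262 / 9.8 = 226.0 m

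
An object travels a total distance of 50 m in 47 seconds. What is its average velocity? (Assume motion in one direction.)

v_avg = Δd / Δt = 50 / 47 = 1.06 m/s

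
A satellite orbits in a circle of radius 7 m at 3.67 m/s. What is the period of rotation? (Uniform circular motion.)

T = 2πr/v = 2π×7/3.67 = 11.98 s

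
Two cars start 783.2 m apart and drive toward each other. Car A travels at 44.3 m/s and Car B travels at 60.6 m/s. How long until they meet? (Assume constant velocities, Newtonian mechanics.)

Combined speed: v_combined = 44.3 + 60.6 = 104.9 m/s
Time to meet: t = d/v_combined = 783.2/104.9 = 7.47 s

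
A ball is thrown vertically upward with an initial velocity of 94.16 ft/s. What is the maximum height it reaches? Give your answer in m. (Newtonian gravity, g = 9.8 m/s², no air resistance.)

v₀ = 94.16 ft/s × 0.3048 = 28.7 m/s
h_max = v₀² / (2g) = 28.7² / (2 × 9.8) = 823.69 / 19.6 = 42.02 m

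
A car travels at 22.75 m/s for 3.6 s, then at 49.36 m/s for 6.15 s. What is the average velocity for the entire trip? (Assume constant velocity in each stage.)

d₁ = v₁t₁ = 22.75 × 3.6 = 81.9 m
d₂ = v₂t₂ = 49.36 × 6.15 = 303.564 m
d_total = 385.464 m, t_total = 9.75 s
v_avg = d_total/t_total = 385.464/9.75 = 39.53 m/s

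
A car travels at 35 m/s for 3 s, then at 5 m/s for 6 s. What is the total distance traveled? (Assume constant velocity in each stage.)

d₁ = v₁t₁ = 35 × 3 = 105 m
d₂ = v₂t₂ = 5 × 6 = 30 m
d_total = 105 + 30 = 135 m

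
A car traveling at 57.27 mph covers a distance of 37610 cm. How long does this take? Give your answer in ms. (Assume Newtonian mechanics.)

d = 37610 cm × 0.01 = 376.1 m
v = 57.27 mph × 0.44704 = 25.602 m/s
t = d / v = 376.1 / 25.602 = 14.6903 s
t = 14.6903 s / 0.001 = 14690 ms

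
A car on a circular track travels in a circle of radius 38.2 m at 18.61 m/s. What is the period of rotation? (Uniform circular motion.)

T = 2πr/v = 2π×38.2/18.61 = 12.9 s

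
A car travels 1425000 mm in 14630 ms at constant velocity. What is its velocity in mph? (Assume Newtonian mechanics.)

d = 1425000 mm × 0.001 = 1425.0 m
t = 14630 ms × 0.001 = 14.63 s
v = d / t = 1425.0 / 14.63 = 97.4026 m/s
v = 97.4026 m/s / 0.44704 = 217.9 mph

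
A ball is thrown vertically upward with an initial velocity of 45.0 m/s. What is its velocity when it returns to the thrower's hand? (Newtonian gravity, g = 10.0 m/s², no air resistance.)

By conservation of energy (no air resistance), the ball returns to the throw height with the same speed as launch, but directed downward.
|v_ground| = v₀ = 45.0 m/s
v_ground = 45.0 m/s (downward)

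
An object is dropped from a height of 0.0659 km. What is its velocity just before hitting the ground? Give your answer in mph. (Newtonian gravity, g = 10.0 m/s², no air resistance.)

h = 0.0659 km × 1000.0 = 65.9 m
v = √(2gh) = √(2 × 10.0 × 65.9) = 36.3043 m/s
v = 36.3043 m/s / 0.44704 = 81.21 mph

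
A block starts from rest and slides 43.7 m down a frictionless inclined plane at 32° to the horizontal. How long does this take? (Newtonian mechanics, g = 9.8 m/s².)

a = g sin(θ) = 9.8 × sin(32°) = 5.1932 m/s²
t = √(2d/a) = √(2 × 43.7 / 5.1932) = 4.1 s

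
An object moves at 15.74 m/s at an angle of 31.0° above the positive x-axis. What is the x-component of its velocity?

vₓ = v cos(θ) = 15.74 × cos(31.0°) = 13.49 m/s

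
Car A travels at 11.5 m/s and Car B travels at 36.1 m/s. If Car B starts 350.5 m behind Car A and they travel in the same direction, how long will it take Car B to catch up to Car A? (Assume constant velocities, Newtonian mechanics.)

Relative speed: v_rel = 36.1 - 11.5 = 24.6 m/s
Time to catch: t = d₀/v_rel = 350.5/24.6 = 14.25 s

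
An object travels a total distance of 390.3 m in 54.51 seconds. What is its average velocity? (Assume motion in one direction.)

v_avg = Δd / Δt = 390.3 / 54.51 = 7.16 m/s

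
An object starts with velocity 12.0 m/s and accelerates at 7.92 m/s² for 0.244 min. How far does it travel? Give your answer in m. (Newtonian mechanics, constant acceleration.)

t = 0.244 min × 60.0 = 14.64 s
d = v₀ × t + ½ × a × t² = 12.0 × 14.64 + 0.5 × 7.92 × 14.64² = 1024 m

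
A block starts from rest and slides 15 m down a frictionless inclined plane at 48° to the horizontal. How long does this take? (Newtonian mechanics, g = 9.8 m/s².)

a = g sin(θ) = 9.8 × sin(48°) = 7.2828 m/s²
t = √(2d/a) = √(2 × 15 / 7.2828) = 2.03 s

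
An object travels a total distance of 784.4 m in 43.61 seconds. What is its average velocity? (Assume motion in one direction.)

v_avg = Δd / Δt = 784.4 / 43.61 = 17.99 m/s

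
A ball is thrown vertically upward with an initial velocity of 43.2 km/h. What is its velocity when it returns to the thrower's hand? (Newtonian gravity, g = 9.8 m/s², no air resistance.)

By conservation of energy (no air resistance), the ball returns to the throw height with the same speed as launch, but directed downward.
|v_ground| = v₀ = 43.2 km/h
v_ground = 43.2 km/h (downward)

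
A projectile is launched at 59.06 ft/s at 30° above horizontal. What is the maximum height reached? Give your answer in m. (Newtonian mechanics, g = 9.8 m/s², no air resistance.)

v₀ = 59.06 ft/s × 0.3048 = 18.0015 m/s
H = v₀² × sin²(θ) / (2g) = 18.0015² × sin(30°)² / (2 × 9.8) = 324.054 × 0.25 / 19.6 = 4.133 m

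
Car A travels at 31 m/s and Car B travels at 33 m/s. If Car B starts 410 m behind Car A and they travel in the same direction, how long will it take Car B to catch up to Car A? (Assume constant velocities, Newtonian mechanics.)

Relative speed: v_rel = 33 - 31 = 2 m/s
Time to catch: t = d₀/v_rel = 410/2 = 205.0 s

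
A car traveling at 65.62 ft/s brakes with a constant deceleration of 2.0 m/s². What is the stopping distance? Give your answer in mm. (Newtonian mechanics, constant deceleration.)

v₀ = 65.62 ft/s × 0.3048 = 20.001 m/s
d = v₀² / (2a) = 20.001² / (2 × 2.0) = 400.04 / 4.0 = 100.01 m
d = 100.01 m / 0.001 = 100000 mm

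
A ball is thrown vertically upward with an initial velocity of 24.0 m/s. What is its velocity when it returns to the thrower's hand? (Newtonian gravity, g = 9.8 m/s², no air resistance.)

By conservation of energy (no air resistance), the ball returns to the throw height with the same speed as launch, but directed downward.
|v_ground| = v₀ = 24.0 m/s
v_ground = 24.0 m/s (downward)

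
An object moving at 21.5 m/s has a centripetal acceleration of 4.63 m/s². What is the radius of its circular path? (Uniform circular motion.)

r = v²/a_c = 21.5²/4.63 = 99.84 m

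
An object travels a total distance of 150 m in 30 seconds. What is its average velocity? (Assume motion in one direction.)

v_avg = Δd / Δt = 150 / 30 = 5.0 m/s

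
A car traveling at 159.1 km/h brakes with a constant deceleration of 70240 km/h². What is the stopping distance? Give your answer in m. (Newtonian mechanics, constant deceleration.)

v₀ = 159.1 km/h × 0.2777777777777778 = 44.1944 m/s
a = 70240 km/h² × 7.716049382716049e-05 = 5.41975 m/s²
d = v₀² / (2a) = 44.1944² / (2 × 5.41975) = 1953.14 / 10.8395 = 180.2 m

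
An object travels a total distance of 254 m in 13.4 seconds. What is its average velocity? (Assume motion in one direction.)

v_avg = Δd / Δt = 254 / 13.4 = 18.96 m/s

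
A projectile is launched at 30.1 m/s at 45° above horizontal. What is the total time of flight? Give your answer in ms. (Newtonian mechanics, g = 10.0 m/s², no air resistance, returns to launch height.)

T = 2 × v₀ × sin(θ) / g = 2 × 30.1 × sin(45°) / 10.0 = 2 × 30.1 × 0.707107 / 10.0 = 4.25678 s
T = 4.25678 s / 0.001 = 4257 ms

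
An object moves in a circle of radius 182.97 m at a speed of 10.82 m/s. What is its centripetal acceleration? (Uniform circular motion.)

a_c = v²/r = 10.82²/182.97 = 117.0724/182.97 = 0.64 m/s²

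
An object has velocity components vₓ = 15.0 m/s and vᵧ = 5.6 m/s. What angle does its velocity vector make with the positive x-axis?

θ = arctan(vᵧ/vₓ) = arctan(5.6/15.0) = 20.47°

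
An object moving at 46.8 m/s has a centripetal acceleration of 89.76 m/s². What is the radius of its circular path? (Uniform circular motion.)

r = v²/a_c = 46.8²/89.76 = 24.4 m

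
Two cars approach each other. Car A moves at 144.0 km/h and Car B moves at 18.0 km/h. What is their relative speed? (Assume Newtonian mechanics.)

v_rel = v_A + v_B = 144.0 + 18.0 = 162.0 km/h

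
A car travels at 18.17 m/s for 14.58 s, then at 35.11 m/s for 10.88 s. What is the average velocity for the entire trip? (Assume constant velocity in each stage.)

d₁ = v₁t₁ = 18.17 × 14.58 = 264.9186 m
d₂ = v₂t₂ = 35.11 × 10.88 = 381.9968 m
d_total = 646.9154 m, t_total = 25.46 s
v_avg = d_total/t_total = 646.9154/25.46 = 25.41 m/s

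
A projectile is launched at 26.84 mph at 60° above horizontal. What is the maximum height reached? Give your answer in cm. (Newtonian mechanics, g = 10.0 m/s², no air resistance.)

v₀ = 26.84 mph × 0.44704 = 11.9986 m/s
H = v₀² × sin²(θ) / (2g) = 11.9986² × sin(60°)² / (2 × 10.0) = 143.966 × 0.75 / 20.0 = 5.39873 m
H = 5.39873 m / 0.01 = 539.9 cm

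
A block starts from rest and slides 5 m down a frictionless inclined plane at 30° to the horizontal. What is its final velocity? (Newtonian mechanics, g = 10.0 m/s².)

a = g sin(θ) = 10.0 × sin(30°) = 5.0 m/s²
v = √(2ad) = √(2 × 5.0 × 5) = 7.07 m/s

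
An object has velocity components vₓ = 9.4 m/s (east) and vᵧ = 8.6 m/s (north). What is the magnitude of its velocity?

|v| = √(vₓ² + vᵧ²) = √(9.4² + 8.6²) = √(162.32) = 12.74 m/s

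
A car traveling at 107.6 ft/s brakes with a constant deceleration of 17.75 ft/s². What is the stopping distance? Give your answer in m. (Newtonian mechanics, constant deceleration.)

v₀ = 107.6 ft/s × 0.3048 = 32.7965 m/s
a = 17.75 ft/s² × 0.3048 = 5.4102 m/s²
d = v₀² / (2a) = 32.7965² / (2 × 5.4102) = 1075.61 / 10.8204 = 99.41 m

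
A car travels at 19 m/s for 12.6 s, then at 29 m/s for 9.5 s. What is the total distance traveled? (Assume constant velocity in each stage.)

d₁ = v₁t₁ = 19 × 12.6 = 239.4 m
d₂ = v₂t₂ = 29 × 9.5 = 275.5 m
d_total = 239.4 + 275.5 = 514.9 m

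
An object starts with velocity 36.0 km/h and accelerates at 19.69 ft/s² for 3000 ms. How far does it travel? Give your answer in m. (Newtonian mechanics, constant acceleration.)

v₀ = 36.0 km/h × 0.2777777777777778 = 10.0 m/s
a = 19.69 ft/s² × 0.3048 = 6.00151 m/s²
t = 3000 ms × 0.001 = 3.0 s
d = v₀ × t + ½ × a × t² = 10.0 × 3.0 + 0.5 × 6.00151 × 3.0² = 57.01 m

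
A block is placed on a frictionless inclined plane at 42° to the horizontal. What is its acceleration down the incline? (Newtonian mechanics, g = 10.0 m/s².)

a = g sin(θ) = 10.0 × sin(42°) = 10.0 × 0.6691 = 6.69 m/s²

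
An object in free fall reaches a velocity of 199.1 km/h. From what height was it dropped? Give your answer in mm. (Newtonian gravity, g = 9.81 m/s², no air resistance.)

v = 199.1 km/h × 0.2777777777777778 = 55.3056 m/s
h = v² / (2g) = 55.3056² / (2 × 9.81) = 155.898 m
h = 155.898 m / 0.001 = 155900 mm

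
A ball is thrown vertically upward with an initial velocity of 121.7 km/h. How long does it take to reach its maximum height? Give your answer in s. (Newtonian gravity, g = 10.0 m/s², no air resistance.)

v₀ = 121.7 km/h × 0.2777777777777778 = 33.8056 m/s
t_up = v₀ / g = 33.8056 / 10.0 = 3.381 s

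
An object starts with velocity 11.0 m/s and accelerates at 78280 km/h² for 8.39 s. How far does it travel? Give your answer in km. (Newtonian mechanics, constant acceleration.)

a = 78280 km/h² × 7.716049382716049e-05 = 6.04012 m/s²
d = v₀ × t + ½ × a × t² = 11.0 × 8.39 + 0.5 × 6.04012 × 8.39² = 304.878 m
d = 304.878 m / 1000.0 = 0.3049 km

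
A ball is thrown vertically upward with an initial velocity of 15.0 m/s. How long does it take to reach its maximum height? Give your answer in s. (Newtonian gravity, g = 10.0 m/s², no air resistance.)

t_up = v₀ / g = 15.0 / 10.0 = 1.5 s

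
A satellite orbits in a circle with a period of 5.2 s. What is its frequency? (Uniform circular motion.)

f = 1/T = 1/5.2 = 0.1923 Hz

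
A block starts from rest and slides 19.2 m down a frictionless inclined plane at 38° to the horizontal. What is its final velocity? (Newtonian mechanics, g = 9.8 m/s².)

a = g sin(θ) = 9.8 × sin(38°) = 6.0335 m/s²
v = √(2ad) = √(2 × 6.0335 × 19.2) = 15.22 m/s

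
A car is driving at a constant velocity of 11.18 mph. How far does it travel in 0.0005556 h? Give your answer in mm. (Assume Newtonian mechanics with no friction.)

v = 11.18 mph × 0.44704 = 4.99791 m/s
t = 0.0005556 h × 3600.0 = 2.00016 s
d = v × t = 4.99791 × 2.00016 = 9.99662 m
d = 9.99662 m / 0.001 = 9997 mm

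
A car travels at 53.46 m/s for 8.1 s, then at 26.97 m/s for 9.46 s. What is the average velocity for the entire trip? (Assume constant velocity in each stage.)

d₁ = v₁t₁ = 53.46 × 8.1 = 433.026 m
d₂ = v₂t₂ = 26.97 × 9.46 = 255.1362 m
d_total = 688.1622 m, t_total = 17.56 s
v_avg = d_total/t_total = 688.1622/17.56 = 39.19 m/s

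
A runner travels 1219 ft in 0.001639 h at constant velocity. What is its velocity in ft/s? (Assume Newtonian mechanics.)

d = 1219 ft × 0.3048 = 371.551 m
t = 0.001639 h × 3600.0 = 5.9004 s
v = d / t = 371.551 / 5.9004 = 62.9705 m/s
v = 62.9705 m/s / 0.3048 = 206.6 ft/s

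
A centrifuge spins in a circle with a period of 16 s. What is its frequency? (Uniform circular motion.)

f = 1/T = 1/16 = 0.0625 Hz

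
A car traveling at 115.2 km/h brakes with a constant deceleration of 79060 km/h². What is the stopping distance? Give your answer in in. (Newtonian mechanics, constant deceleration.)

v₀ = 115.2 km/h × 0.2777777777777778 = 32.0 m/s
a = 79060 km/h² × 7.716049382716049e-05 = 6.10031 m/s²
d = v₀² / (2a) = 32.0² / (2 × 6.10031) = 1024.0 / 12.2006 = 83.9303 m
d = 83.9303 m / 0.0254 = 3304 in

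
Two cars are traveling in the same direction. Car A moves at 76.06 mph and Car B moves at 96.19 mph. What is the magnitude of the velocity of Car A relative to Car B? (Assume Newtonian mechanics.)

v_rel = |v_A - v_B| = |76.06 - 96.19| = 20.13 mph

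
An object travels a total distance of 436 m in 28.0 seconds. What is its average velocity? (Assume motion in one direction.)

v_avg = Δd / Δt = 436 / 28.0 = 15.57 m/s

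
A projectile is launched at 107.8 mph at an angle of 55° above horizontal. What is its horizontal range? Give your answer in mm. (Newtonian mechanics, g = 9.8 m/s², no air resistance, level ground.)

v₀ = 107.8 mph × 0.44704 = 48.1909 m/s
R = v₀² × sin(2θ) / g = 48.1909² × sin(2 × 55°) / 9.8 = 2322.36 × 0.939693 / 9.8 = 222.684 m
R = 222.684 m / 0.001 = 222700 mm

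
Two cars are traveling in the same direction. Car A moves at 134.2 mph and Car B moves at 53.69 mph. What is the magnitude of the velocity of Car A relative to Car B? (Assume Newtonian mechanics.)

v_rel = |v_A - v_B| = |134.2 - 53.69| = 80.51 mph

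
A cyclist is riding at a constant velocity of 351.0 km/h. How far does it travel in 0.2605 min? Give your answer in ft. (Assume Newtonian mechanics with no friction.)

v = 351.0 km/h × 0.2777777777777778 = 97.5 m/s
t = 0.2605 min × 60.0 = 15.63 s
d = v × t = 97.5 × 15.63 = 1523.93 m
d = 1523.93 m / 0.3048 = 5000 ft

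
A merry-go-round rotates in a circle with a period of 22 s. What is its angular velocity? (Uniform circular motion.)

ω = 2π/T = 2π/22 = 0.2856 rad/s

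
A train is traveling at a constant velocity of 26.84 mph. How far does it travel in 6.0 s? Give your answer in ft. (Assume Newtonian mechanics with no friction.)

v = 26.84 mph × 0.44704 = 11.9986 m/s
d = v × t = 11.9986 × 6.0 = 71.9916 m
d = 71.9916 m / 0.3048 = 236.2 ft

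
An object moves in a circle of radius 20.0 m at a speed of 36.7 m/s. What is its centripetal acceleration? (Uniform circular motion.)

a_c = v²/r = 36.7²/20.0 = 1346.89/20.0 = 67.34 m/s²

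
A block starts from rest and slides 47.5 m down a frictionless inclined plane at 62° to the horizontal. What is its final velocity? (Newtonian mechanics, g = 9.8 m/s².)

a = g sin(θ) = 9.8 × sin(62°) = 8.6529 m/s²
v = √(2ad) = √(2 × 8.6529 × 47.5) = 28.67 m/s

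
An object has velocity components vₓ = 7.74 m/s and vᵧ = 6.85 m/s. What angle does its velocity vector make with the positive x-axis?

θ = arctan(vᵧ/vₓ) = arctan(6.85/7.74) = 41.51°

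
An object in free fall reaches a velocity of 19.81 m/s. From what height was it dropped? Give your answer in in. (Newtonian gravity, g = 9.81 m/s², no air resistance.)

h = v² / (2g) = 19.81² / (2 × 9.81) = 20.0018 m
h = 20.0018 m / 0.0254 = 787.5 in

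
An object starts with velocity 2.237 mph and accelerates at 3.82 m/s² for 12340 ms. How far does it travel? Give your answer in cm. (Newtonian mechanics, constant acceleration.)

v₀ = 2.237 mph × 0.44704 = 1.00003 m/s
t = 12340 ms × 0.001 = 12.34 s
d = v₀ × t + ½ × a × t² = 1.00003 × 12.34 + 0.5 × 3.82 × 12.34² = 303.187 m
d = 303.187 m / 0.01 = 30320 cm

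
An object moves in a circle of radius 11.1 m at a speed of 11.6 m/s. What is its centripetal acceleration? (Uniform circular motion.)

a_c = v²/r = 11.6²/11.1 = 134.56/11.1 = 12.12 m/s²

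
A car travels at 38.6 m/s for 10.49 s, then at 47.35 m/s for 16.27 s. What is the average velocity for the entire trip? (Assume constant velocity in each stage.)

d₁ = v₁t₁ = 38.6 × 10.49 = 404.914 m
d₂ = v₂t₂ = 47.35 × 16.27 = 770.3845 m
d_total = 1175.2985 m, t_total = 26.76 s
v_avg = d_total/t_total = 1175.2985/26.76 = 43.92 m/s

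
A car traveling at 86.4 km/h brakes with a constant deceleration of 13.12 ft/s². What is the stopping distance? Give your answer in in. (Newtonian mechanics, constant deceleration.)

v₀ = 86.4 km/h × 0.2777777777777778 = 24.0 m/s
a = 13.12 ft/s² × 0.3048 = 3.99898 m/s²
d = v₀² / (2a) = 24.0² / (2 × 3.99898) = 576.0 / 7.99796 = 72.0184 m
d = 72.0184 m / 0.0254 = 2835 in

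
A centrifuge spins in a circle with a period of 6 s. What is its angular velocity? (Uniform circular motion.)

ω = 2π/T = 2π/6 = 1.0472 rad/s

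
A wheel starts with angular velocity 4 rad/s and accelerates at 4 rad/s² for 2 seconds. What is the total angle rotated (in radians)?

θ = ω₀t + ½αt² = 4×2 + ½×4×2² = 16.0 rad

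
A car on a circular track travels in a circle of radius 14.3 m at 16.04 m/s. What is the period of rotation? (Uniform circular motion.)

T = 2πr/v = 2π×14.3/16.04 = 5.6 s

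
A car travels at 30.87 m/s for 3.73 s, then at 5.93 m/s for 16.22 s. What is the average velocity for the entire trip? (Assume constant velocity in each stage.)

d₁ = v₁t₁ = 30.87 × 3.73 = 115.1451 m
d₂ = v₂t₂ = 5.93 × 16.22 = 96.1846 m
d_total = 211.3297 m, t_total = 19.95 s
v_avg = d_total/t_total = 211.3297/19.95 = 10.59 m/s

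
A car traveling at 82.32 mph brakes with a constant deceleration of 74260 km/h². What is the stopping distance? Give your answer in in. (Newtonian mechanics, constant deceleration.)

v₀ = 82.32 mph × 0.44704 = 36.8003 m/s
a = 74260 km/h² × 7.716049382716049e-05 = 5.72994 m/s²
d = v₀² / (2a) = 36.8003² / (2 × 5.72994) = 1354.26 / 11.4599 = 118.174 m
d = 118.174 m / 0.0254 = 4653 in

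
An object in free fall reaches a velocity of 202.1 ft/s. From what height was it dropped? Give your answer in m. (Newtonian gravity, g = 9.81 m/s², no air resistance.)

v = 202.1 ft/s × 0.3048 = 61.6001 m/s
h = v² / (2g) = 61.6001² / (2 × 9.81) = 193.4 m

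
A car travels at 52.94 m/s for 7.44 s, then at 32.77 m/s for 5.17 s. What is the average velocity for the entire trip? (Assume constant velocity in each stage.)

d₁ = v₁t₁ = 52.94 × 7.44 = 393.8736 m
d₂ = v₂t₂ = 32.77 × 5.17 = 169.4209 m
d_total = 563.2945 m, t_total = 12.61 s
v_avg = d_total/t_total = 563.2945/12.61 = 44.67 m/s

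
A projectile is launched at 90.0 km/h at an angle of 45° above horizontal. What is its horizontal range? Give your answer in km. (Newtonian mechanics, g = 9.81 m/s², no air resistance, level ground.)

v₀ = 90.0 km/h × 0.2777777777777778 = 25.0 m/s
R = v₀² × sin(2θ) / g = 25.0² × sin(2 × 45°) / 9.81 = 625.0 × 1.0 / 9.81 = 63.7105 m
R = 63.7105 m / 1000.0 = 0.06371 km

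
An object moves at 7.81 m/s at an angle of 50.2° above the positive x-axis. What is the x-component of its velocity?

vₓ = v cos(θ) = 7.81 × cos(50.2°) = 5.0 m/s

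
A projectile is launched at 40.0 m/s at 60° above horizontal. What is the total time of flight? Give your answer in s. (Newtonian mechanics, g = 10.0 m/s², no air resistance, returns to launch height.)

T = 2 × v₀ × sin(θ) / g = 2 × 40.0 × sin(60°) / 10.0 = 2 × 40.0 × 0.866025 / 10.0 = 6.928 s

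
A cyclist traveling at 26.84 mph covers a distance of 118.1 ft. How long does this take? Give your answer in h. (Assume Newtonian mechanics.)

d = 118.1 ft × 0.3048 = 35.9969 m
v = 26.84 mph × 0.44704 = 11.9986 m/s
t = d / v = 35.9969 / 11.9986 = 3.00009 s
t = 3.00009 s / 3600.0 = 0.0008334 h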